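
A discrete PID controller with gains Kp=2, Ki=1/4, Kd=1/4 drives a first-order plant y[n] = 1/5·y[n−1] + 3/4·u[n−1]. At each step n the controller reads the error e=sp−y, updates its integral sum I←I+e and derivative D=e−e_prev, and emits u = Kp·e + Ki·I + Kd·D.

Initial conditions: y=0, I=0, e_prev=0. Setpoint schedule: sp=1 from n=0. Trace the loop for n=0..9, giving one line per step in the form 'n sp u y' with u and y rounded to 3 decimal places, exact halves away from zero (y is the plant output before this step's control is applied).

0 1 2.500 0.000
1 1 -2.188 1.875
2 1 5.914 -1.266
3 1 -7.925 4.182
4 1 15.865 -5.107
5 1 -24.892 10.878
6 1 45.063 -16.494
7 1 -74.886 30.498
8 1 130.896 -50.065
9 1 -222.039 88.159

(exact arithmetic carried between steps; '≈' marks a value shown rounded to 6 d.p. or computed from one; I and e_prev carry over from the previous line; the table rounds u and y to 3 d.p., halves away from zero)
n=0: y=0, sp=1, e=sp−y=1; I=1, D=e−e_prev=1; u=2·1+1/4·1+1/4·1=2.5; next y=1/5·0+3/4·2.5=1.875
n=1: y=1.875, sp=1, e=sp−y=-0.875; I=0.125, D=e−e_prev=-1.875; u=2·(-0.875)+1/4·0.125+1/4·(-1.875)=-2.1875; next y=1/5·1.875+3/4·(-2.1875)=-1.265625
n=2: y=-1.265625, sp=1, e=sp−y=2.265625; I=2.390625, D=e−e_prev=3.140625; u=2·2.265625+1/4·2.390625+1/4·3.140625≈5.914063; next y=1/5·(-1.265625)+3/4·5.914063≈4.182422
n=3: y≈4.182422, sp=1, e=sp−y≈-3.182422; I≈-0.791797, D=e−e_prev≈-5.448047; u=2·(-3.182422)+1/4·(-0.791797)+1/4·(-5.448047)≈-7.924805; next y=1/5·4.182422+3/4·(-7.924805)≈-5.107119
n=4: y≈-5.107119, sp=1, e=sp−y≈6.107119; I≈5.315322, D=e−e_prev≈9.289541; u=2·6.107119+1/4·5.315322+1/4·9.289541≈15.865454; next y=1/5·(-5.107119)+3/4·15.865454≈10.877667
n=5: y≈10.877667, sp=1, e=sp−y≈-9.877667; I≈-4.562344, D=e−e_prev≈-15.984786; u=2·(-9.877667)+1/4·(-4.562344)+1/4·(-15.984786)≈-24.892116; next y=1/5·10.877667+3/4·(-24.892116)≈-16.493554
n=6: y≈-16.493554, sp=1, e=sp−y≈17.493554; I≈12.931209, D=e−e_prev≈27.371220; u=2·17.493554+1/4·12.931209+1/4·27.371220≈45.062715; next y=1/5·(-16.493554)+3/4·45.062715≈30.498325
n=7: y≈30.498325, sp=1, e=sp−y≈-29.498325; I≈-16.567116, D=e−e_prev≈-46.991879; u=2·(-29.498325)+1/4·(-16.567116)+1/4·(-46.991879)≈-74.886400; next y=1/5·30.498325+3/4·(-74.886400)≈-50.065135
n=8: y≈-50.065135, sp=1, e=sp−y≈51.065135; I≈34.498018, D=e−e_prev≈80.563460; u=2·51.065135+1/4·34.498018+1/4·80.563460≈130.895639; next y=1/5·(-50.065135)+3/4·130.895639≈88.158702
n=9: y≈88.158702, sp=1, e=sp−y≈-87.158702; I≈-52.660684, D=e−e_prev≈-138.223837; u=2·(-87.158702)+1/4·(-52.660684)+1/4·(-138.223837)≈-222.038535; next y=1/5·88.158702+3/4·(-222.038535)≈-148.897161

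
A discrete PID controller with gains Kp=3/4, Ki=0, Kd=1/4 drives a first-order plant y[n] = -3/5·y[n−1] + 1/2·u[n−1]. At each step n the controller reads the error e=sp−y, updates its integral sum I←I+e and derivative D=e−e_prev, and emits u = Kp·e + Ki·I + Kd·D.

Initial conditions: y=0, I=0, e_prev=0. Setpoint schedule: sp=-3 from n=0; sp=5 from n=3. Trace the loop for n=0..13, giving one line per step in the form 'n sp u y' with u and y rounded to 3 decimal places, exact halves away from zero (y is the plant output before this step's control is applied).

(exact arithmetic carried between steps; '≈' marks a value shown rounded to 6 d.p. or computed from one; I and e_prev carry over from the previous line; the table rounds u and y to 3 d.p., halves away from zero)
n=0: y=0, sp=-3, e=sp−y=-3; I=-3, D=e−e_prev=-3; u=3/4·(-3)+0·(-3)+1/4·(-3)=-3; next y=-3/5·0+1/2·(-3)=-1.5
n=1: y=-1.5, sp=-3, e=sp−y=-1.5; I=-4.5, D=e−e_prev=1.5; u=3/4·(-1.5)+0·(-4.5)+1/4·1.5=-0.75; next y=-3/5·(-1.5)+1/2·(-0.75)=0.525
n=2: y=0.525, sp=-3, e=sp−y=-3.525; I=-8.025, D=e−e_prev=-2.025; u=3/4·(-3.525)+0·(-8.025)+1/4·(-2.025)=-3.15; next y=-3/5·0.525+1/2·(-3.15)=-1.89
n=3: y=-1.89, sp=5, e=sp−y=6.89; I=-1.135, D=e−e_prev=10.415; u=3/4·6.89+0·(-1.135)+1/4·10.415=7.77125; next y=-3/5·(-1.89)+1/2·7.77125=5.019625
n=4: y=5.019625, sp=5, e=sp−y=-0.019625; I=-1.154625, D=e−e_prev=-6.909625; u=3/4·(-0.019625)+0·(-1.154625)+1/4·(-6.909625)=-1.742125; next y=-3/5·5.019625+1/2·(-1.742125)≈-3.882838
n=5: y≈-3.882838, sp=5, e=sp−y≈8.882838; I≈7.728213, D=e−e_prev≈8.902463; u=3/4·8.882838+0·7.728213+1/4·8.902463≈8.887744; next y=-3/5·(-3.882838)+1/2·8.887744≈6.773574
n=6: y≈6.773574, sp=5, e=sp−y≈-1.773574; I≈5.954638, D=e−e_prev≈-10.656412; u=3/4·(-1.773574)+0·5.954638+1/4·(-10.656412)≈-3.994284; next y=-3/5·6.773574+1/2·(-3.994284)≈-6.061287
n=7: y≈-6.061287, sp=5, e=sp−y≈11.061287; I≈17.015925, D=e−e_prev≈12.834861; u=3/4·11.061287+0·17.015925+1/4·12.834861≈11.504680; next y=-3/5·(-6.061287)+1/2·11.504680≈9.389112
n=8: y≈9.389112, sp=5, e=sp−y≈-4.389112; I≈12.626813, D=e−e_prev≈-15.450398; u=3/4·(-4.389112)+0·12.626813+1/4·(-15.450398)≈-7.154434; next y=-3/5·9.389112+1/2·(-7.154434)≈-9.210684
n=9: y≈-9.210684, sp=5, e=sp−y≈14.210684; I≈26.837497, D=e−e_prev≈18.599796; u=3/4·14.210684+0·26.837497+1/4·18.599796≈15.307962; next y=-3/5·(-9.210684)+1/2·15.307962≈13.180391
n=10: y≈13.180391, sp=5, e=sp−y≈-8.180391; I≈18.657105, D=e−e_prev≈-22.391075; u=3/4·(-8.180391)+0·18.657105+1/4·(-22.391075)≈-11.733062; next y=-3/5·13.180391+1/2·(-11.733062)≈-13.774766
n=11: y≈-13.774766, sp=5, e=sp−y≈18.774766; I≈37.431871, D=e−e_prev≈26.955157; u=3/4·18.774766+0·37.431871+1/4·26.955157≈20.819864; next y=-3/5·(-13.774766)+1/2·20.819864≈18.674791
n=12: y≈18.674791, sp=5, e=sp−y≈-13.674791; I≈23.757080, D=e−e_prev≈-32.449557; u=3/4·(-13.674791)+0·23.757080+1/4·(-32.449557)≈-18.368483; next y=-3/5·18.674791+1/2·(-18.368483)≈-20.389116
n=13: y≈-20.389116, sp=5, e=sp−y≈25.389116; I≈49.146196, D=e−e_prev≈39.063908; u=3/4·25.389116+0·49.146196+1/4·39.063908≈28.807814; next y=-3/5·(-20.389116)+1/2·28.807814≈26.637377

0 -3 -3.000 0.000
1 -3 -0.750 -1.500
2 -3 -3.150 0.525
3 5 7.771 -1.890
4 5 -1.742 5.020
5 5 8.888 -3.883
6 5 -3.994 6.774
7 5 11.505 -6.061
8 5 -7.154 9.389
9 5 15.308 -9.211
10 5 -11.733 13.180
11 5 20.820 -13.775
12 5 -18.368 18.675
13 5 28.808 -20.389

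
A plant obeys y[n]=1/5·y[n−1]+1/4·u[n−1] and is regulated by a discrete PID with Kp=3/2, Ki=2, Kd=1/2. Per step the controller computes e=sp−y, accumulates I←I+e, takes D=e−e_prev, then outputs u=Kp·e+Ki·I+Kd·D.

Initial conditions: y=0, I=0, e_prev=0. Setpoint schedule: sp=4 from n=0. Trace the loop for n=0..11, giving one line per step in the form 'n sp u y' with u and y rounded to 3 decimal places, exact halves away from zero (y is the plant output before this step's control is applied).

(exact arithmetic carried between steps; '≈' marks a value shown rounded to 6 d.p. or computed from one; I and e_prev carry over from the previous line; the table rounds u and y to 3 d.p., halves away from zero)
n=0: y=0, sp=4, e=sp−y=4; I=4, D=e−e_prev=4; u=3/2·4+2·4+1/2·4=16; next y=1/5·0+1/4·16=4
n=1: y=4, sp=4, e=sp−y=0; I=4, D=e−e_prev=-4; u=3/2·0+2·4+1/2·(-4)=6; next y=1/5·4+1/4·6=2.3
n=2: y=2.3, sp=4, e=sp−y=1.7; I=5.7, D=e−e_prev=1.7; u=3/2·1.7+2·5.7+1/2·1.7=14.8; next y=1/5·2.3+1/4·14.8=4.16
n=3: y=4.16, sp=4, e=sp−y=-0.16; I=5.54, D=e−e_prev=-1.86; u=3/2·(-0.16)+2·5.54+1/2·(-1.86)=9.91; next y=1/5·4.16+1/4·9.91=3.3095
n=4: y=3.3095, sp=4, e=sp−y=0.6905; I=6.2305, D=e−e_prev=0.8505; u=3/2·0.6905+2·6.2305+1/2·0.8505=13.922; next y=1/5·3.3095+1/4·13.922=4.1424
n=5: y=4.1424, sp=4, e=sp−y=-0.1424; I=6.0881, D=e−e_prev=-0.8329; u=3/2·(-0.1424)+2·6.0881+1/2·(-0.8329)=11.54615; next y=1/5·4.1424+1/4·11.54615≈3.715018
n=6: y≈3.715018, sp=4, e=sp−y≈0.284983; I≈6.373083, D=e−e_prev≈0.427383; u=3/2·0.284983+2·6.373083+1/2·0.427383≈13.38733; next y=1/5·3.715018+1/4·13.38733≈4.089836
n=7: y=4.089836, sp=4, e=sp−y=-0.089836; I≈6.283247, D=e−e_prev≈-0.374819; u=3/2·(-0.089836)+2·6.283247+1/2·(-0.374819)≈12.244330; next y=1/5·4.089836+1/4·12.244330≈3.879050
n=8: y≈3.879050, sp=4, e=sp−y≈0.120950; I≈6.404197, D=e−e_prev≈0.210786; u=3/2·0.120950+2·6.404197+1/2·0.210786≈13.095212; next y=1/5·3.879050+1/4·13.095212≈4.049613
n=9: y≈4.049613, sp=4, e=sp−y≈-0.049613; I≈6.354584, D=e−e_prev≈-0.170563; u=3/2·(-0.049613)+2·6.354584+1/2·(-0.170563)≈12.549466; next y=1/5·4.049613+1/4·12.549466≈3.947289
n=10: y≈3.947289, sp=4, e=sp−y≈0.052711; I≈6.407295, D=e−e_prev≈0.102324; u=3/2·0.052711+2·6.407295+1/2·0.102324≈12.944817; next y=1/5·3.947289+1/4·12.944817≈4.025662
n=11: y≈4.025662, sp=4, e=sp−y≈-0.025662; I≈6.381632, D=e−e_prev≈-0.078373; u=3/2·(-0.025662)+2·6.381632+1/2·(-0.078373)≈12.685585; next y=1/5·4.025662+1/4·12.685585≈3.976529

0 4 16.000 0.000
1 4 6.000 4.000
2 4 14.800 2.300
3 4 9.910 4.160
4 4 13.922 3.310
5 4 11.546 4.142
6 4 13.387 3.715
7 4 12.244 4.090
8 4 13.095 3.879
9 4 12.549 4.050
10 4 12.945 3.947
11 4 12.686 4.026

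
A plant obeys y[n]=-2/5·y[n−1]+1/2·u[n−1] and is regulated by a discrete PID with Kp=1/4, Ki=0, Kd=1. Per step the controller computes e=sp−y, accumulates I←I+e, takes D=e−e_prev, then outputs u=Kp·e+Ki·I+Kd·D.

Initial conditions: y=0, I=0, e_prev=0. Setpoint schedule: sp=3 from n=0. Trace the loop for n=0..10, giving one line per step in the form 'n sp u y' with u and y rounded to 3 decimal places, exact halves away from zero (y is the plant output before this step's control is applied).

0 3 3.750 0.000
1 3 -1.594 1.875
2 3 4.559 -1.547
3 3 -4.419 2.898
4 3 7.859 -3.369
5 3 -9.215 5.277
6 3 14.425 -6.719
7 3 -18.344 9.900
8 3 27.065 -13.132
9 3 -35.864 18.785
10 3 51.343 -25.446

(exact arithmetic carried between steps; '≈' marks a value shown rounded to 6 d.p. or computed from one; I and e_prev carry over from the previous line; the table rounds u and y to 3 d.p., halves away from zero)
n=0: y=0, sp=3, e=sp−y=3; I=3, D=e−e_prev=3; u=1/4·3+0·3+1·3=3.75; next y=-2/5·0+1/2·3.75=1.875
n=1: y=1.875, sp=3, e=sp−y=1.125; I=4.125, D=e−e_prev=-1.875; u=1/4·1.125+0·4.125+1·(-1.875)=-1.59375; next y=-2/5·1.875+1/2·(-1.59375)=-1.546875
n=2: y=-1.546875, sp=3, e=sp−y=4.546875; I=8.671875, D=e−e_prev=3.421875; u=1/4·4.546875+0·8.671875+1·3.421875≈4.558594; next y=-2/5·(-1.546875)+1/2·4.558594≈2.898047
n=3: y≈2.898047, sp=3, e=sp−y≈0.101953; I≈8.773828, D=e−e_prev≈-4.444922; u=1/4·0.101953+0·8.773828+1·(-4.444922)≈-4.419434; next y=-2/5·2.898047+1/2·(-4.419434)≈-3.368936
n=4: y≈-3.368936, sp=3, e=sp−y≈6.368936; I≈15.142764, D=e−e_prev≈6.266982; u=1/4·6.368936+0·15.142764+1·6.266982≈7.859216; next y=-2/5·(-3.368936)+1/2·7.859216≈5.277182
n=5: y≈5.277182, sp=3, e=sp−y≈-2.277182; I≈12.865581, D=e−e_prev≈-8.646118; u=1/4·(-2.277182)+0·12.865581+1·(-8.646118)≈-9.215414; next y=-2/5·5.277182+1/2·(-9.215414)≈-6.718580
n=6: y≈-6.718580, sp=3, e=sp−y≈9.718580; I≈22.584161, D=e−e_prev≈11.995762; u=1/4·9.718580+0·22.584161+1·11.995762≈14.425407; next y=-2/5·(-6.718580)+1/2·14.425407≈9.900135
n=7: y≈9.900135, sp=3, e=sp−y≈-6.900135; I≈15.684026, D=e−e_prev≈-16.618715; u=1/4·(-6.900135)+0·15.684026+1·(-16.618715)≈-18.343749; next y=-2/5·9.900135+1/2·(-18.343749)≈-13.131929
n=8: y≈-13.131929, sp=3, e=sp−y≈16.131929; I≈31.815954, D=e−e_prev≈23.032064; u=1/4·16.131929+0·31.815954+1·23.032064≈27.065046; next y=-2/5·(-13.131929)+1/2·27.065046≈18.785295
n=9: y≈18.785295, sp=3, e=sp−y≈-15.785295; I≈16.030660, D=e−e_prev≈-31.917223; u=1/4·(-15.785295)+0·16.030660+1·(-31.917223)≈-35.863547; next y=-2/5·18.785295+1/2·(-35.863547)≈-25.445891
n=10: y≈-25.445891, sp=3, e=sp−y≈28.445891; I≈44.476551, D=e−e_prev≈44.231186; u=1/4·28.445891+0·44.476551+1·44.231186≈51.342659; next y=-2/5·(-25.445891)+1/2·51.342659≈35.849686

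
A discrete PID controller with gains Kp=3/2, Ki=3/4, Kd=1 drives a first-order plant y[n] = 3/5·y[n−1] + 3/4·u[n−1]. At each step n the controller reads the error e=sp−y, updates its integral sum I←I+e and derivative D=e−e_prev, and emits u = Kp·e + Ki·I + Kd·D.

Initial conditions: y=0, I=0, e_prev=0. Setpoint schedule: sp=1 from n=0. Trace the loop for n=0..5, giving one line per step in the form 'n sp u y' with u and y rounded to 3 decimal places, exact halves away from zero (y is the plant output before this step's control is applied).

0 1 3.250 0.000
1 1 -4.922 2.438
2 1 11.603 -2.229
3 1 -21.822 7.365
4 1 45.764 -11.947
5 1 -90.920 27.155

(exact arithmetic carried between steps; '≈' marks a value shown rounded to 6 d.p. or computed from one; I and e_prev carry over from the previous line; the table rounds u and y to 3 d.p., halves away from zero)
n=0: y=0, sp=1, e=sp−y=1; I=1, D=e−e_prev=1; u=3/2·1+3/4·1+1·1=3.25; next y=3/5·0+3/4·3.25=2.4375
n=1: y=2.4375, sp=1, e=sp−y=-1.4375; I=-0.4375, D=e−e_prev=-2.4375; u=3/2·(-1.4375)+3/4·(-0.4375)+1·(-2.4375)=-4.921875; next y=3/5·2.4375+3/4·(-4.921875)≈-2.228906
n=2: y≈-2.228906, sp=1, e=sp−y≈3.228906; I≈2.791406, D=e−e_prev≈4.666406; u=3/2·3.228906+3/4·2.791406+1·4.666406≈11.603320; next y=3/5·(-2.228906)+3/4·11.603320≈7.365146
n=3: y≈7.365146, sp=1, e=sp−y≈-6.365146; I≈-3.573740, D=e−e_prev≈-9.594053; u=3/2·(-6.365146)+3/4·(-3.573740)+1·(-9.594053)≈-21.822078; next y=3/5·7.365146+3/4·(-21.822078)≈-11.947470
n=4: y≈-11.947470, sp=1, e=sp−y≈12.947470; I≈9.373730, D=e−e_prev≈19.312617; u=3/2·12.947470+3/4·9.373730+1·19.312617≈45.764120; next y=3/5·(-11.947470)+3/4·45.764120≈27.154608
n=5: y≈27.154608, sp=1, e=sp−y≈-26.154608; I≈-16.780878, D=e−e_prev≈-39.102078; u=3/2·(-26.154608)+3/4·(-16.780878)+1·(-39.102078)≈-90.919648; next y=3/5·27.154608+3/4·(-90.919648)≈-51.896971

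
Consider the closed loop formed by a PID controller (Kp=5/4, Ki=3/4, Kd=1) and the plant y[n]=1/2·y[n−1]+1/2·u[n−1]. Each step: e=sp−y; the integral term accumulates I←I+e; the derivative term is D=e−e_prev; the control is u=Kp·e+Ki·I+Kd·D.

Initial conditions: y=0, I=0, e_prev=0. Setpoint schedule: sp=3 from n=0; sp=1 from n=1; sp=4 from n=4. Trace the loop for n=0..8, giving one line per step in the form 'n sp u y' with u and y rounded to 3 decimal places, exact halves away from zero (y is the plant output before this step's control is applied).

(exact arithmetic carried between steps; '≈' marks a value shown rounded to 6 d.p. or computed from one; I and e_prev carry over from the previous line; the table rounds u and y to 3 d.p., halves away from zero)
n=0: y=0, sp=3, e=sp−y=3; I=3, D=e−e_prev=3; u=5/4·3+3/4·3+1·3=9; next y=1/2·0+1/2·9=4.5
n=1: y=4.5, sp=1, e=sp−y=-3.5; I=-0.5, D=e−e_prev=-6.5; u=5/4·(-3.5)+3/4·(-0.5)+1·(-6.5)=-11.25; next y=1/2·4.5+1/2·(-11.25)=-3.375
n=2: y=-3.375, sp=1, e=sp−y=4.375; I=3.875, D=e−e_prev=7.875; u=5/4·4.375+3/4·3.875+1·7.875=16.25; next y=1/2·(-3.375)+1/2·16.25=6.4375
n=3: y=6.4375, sp=1, e=sp−y=-5.4375; I=-1.5625, D=e−e_prev=-9.8125; u=5/4·(-5.4375)+3/4·(-1.5625)+1·(-9.8125)=-17.78125; next y=1/2·6.4375+1/2·(-17.78125)=-5.671875
n=4: y=-5.671875, sp=4, e=sp−y=9.671875; I=8.109375, D=e−e_prev=15.109375; u=5/4·9.671875+3/4·8.109375+1·15.109375=33.28125; next y=1/2·(-5.671875)+1/2·33.28125≈13.804688
n=5: y≈13.804688, sp=4, e=sp−y≈-9.804688; I≈-1.695313, D=e−e_prev≈-19.476563; u=5/4·(-9.804688)+3/4·(-1.695313)+1·(-19.476563)≈-33.003906; next y=1/2·13.804688+1/2·(-33.003906)≈-9.599609
n=6: y≈-9.599609, sp=4, e=sp−y≈13.599609; I≈11.904297, D=e−e_prev≈23.404297; u=5/4·13.599609+3/4·11.904297+1·23.404297≈49.332031; next y=1/2·(-9.599609)+1/2·49.332031≈19.866211
n=7: y≈19.866211, sp=4, e=sp−y≈-15.866211; I≈-3.961914, D=e−e_prev≈-29.465820; u=5/4·(-15.866211)+3/4·(-3.961914)+1·(-29.465820)≈-52.270020; next y=1/2·19.866211+1/2·(-52.270020)≈-16.201904
n=8: y≈-16.201904, sp=4, e=sp−y≈20.201904; I≈16.239990, D=e−e_prev≈36.068115; u=5/4·20.201904+3/4·16.239990+1·36.068115≈73.500488; next y=1/2·(-16.201904)+1/2·73.500488≈28.649292

0 3 9.000 0.000
1 1 -11.250 4.500
2 1 16.250 -3.375
3 1 -17.781 6.438
4 4 33.281 -5.672
5 4 -33.004 13.805
6 4 49.332 -9.600
7 4 -52.270 19.866
8 4 73.500 -16.202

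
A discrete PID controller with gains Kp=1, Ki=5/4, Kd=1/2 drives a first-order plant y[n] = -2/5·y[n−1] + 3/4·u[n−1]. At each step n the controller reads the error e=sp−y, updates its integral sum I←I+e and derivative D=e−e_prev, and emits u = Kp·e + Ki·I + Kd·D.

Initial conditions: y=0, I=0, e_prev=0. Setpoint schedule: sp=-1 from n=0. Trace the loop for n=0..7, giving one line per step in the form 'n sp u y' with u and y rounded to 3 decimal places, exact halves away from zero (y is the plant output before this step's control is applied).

0 -1 -2.750 0.000
1 -1 2.172 -2.063
2 -1 -9.951 2.454
3 -1 17.962 -8.445
4 -1 -47.741 16.849
5 -1 105.930 -42.545
6 -1 -254.116 96.466
7 -1 589.066 -229.174

(exact arithmetic carried between steps; '≈' marks a value shown rounded to 6 d.p. or computed from one; I and e_prev carry over from the previous line; the table rounds u and y to 3 d.p., halves away from zero)
n=0: y=0, sp=-1, e=sp−y=-1; I=-1, D=e−e_prev=-1; u=1·(-1)+5/4·(-1)+1/2·(-1)=-2.75; next y=-2/5·0+3/4·(-2.75)=-2.0625
n=1: y=-2.0625, sp=-1, e=sp−y=1.0625; I=0.0625, D=e−e_prev=2.0625; u=1·1.0625+5/4·0.0625+1/2·2.0625=2.171875; next y=-2/5·(-2.0625)+3/4·2.171875≈2.453906
n=2: y≈2.453906, sp=-1, e=sp−y≈-3.453906; I≈-3.391406, D=e−e_prev≈-4.516406; u=1·(-3.453906)+5/4·(-3.391406)+1/2·(-4.516406)≈-9.951367; next y=-2/5·2.453906+3/4·(-9.951367)≈-8.445088
n=3: y≈-8.445088, sp=-1, e=sp−y≈7.445088; I≈4.053682, D=e−e_prev≈10.898994; u=1·7.445088+5/4·4.053682+1/2·10.898994≈17.961687; next y=-2/5·(-8.445088)+3/4·17.961687≈16.849300
n=4: y≈16.849300, sp=-1, e=sp−y≈-17.849300; I≈-13.795619, D=e−e_prev≈-25.294388; u=1·(-17.849300)+5/4·(-13.795619)+1/2·(-25.294388)≈-47.741018; next y=-2/5·16.849300+3/4·(-47.741018)≈-42.545484
n=5: y≈-42.545484, sp=-1, e=sp−y≈41.545484; I≈27.749865, D=e−e_prev≈59.394784; u=1·41.545484+5/4·27.749865+1/2·59.394784≈105.930207; next y=-2/5·(-42.545484)+3/4·105.930207≈96.465849
n=6: y≈96.465849, sp=-1, e=sp−y≈-97.465849; I≈-69.715984, D=e−e_prev≈-139.011332; u=1·(-97.465849)+5/4·(-69.715984)+1/2·(-139.011332)≈-254.116494; next y=-2/5·96.465849+3/4·(-254.116494)≈-229.173710
n=7: y≈-229.173710, sp=-1, e=sp−y≈228.173710; I≈158.457727, D=e−e_prev≈325.639559; u=1·228.173710+5/4·158.457727+1/2·325.639559≈589.065648; next y=-2/5·(-229.173710)+3/4·589.065648≈533.468720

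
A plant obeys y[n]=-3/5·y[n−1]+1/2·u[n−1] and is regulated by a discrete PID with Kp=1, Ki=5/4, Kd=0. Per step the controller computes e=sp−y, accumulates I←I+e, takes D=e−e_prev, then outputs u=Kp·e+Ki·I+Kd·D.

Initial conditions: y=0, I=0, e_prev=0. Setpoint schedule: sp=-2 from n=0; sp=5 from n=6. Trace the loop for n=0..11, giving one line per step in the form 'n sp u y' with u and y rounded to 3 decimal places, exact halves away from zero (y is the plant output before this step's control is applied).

(exact arithmetic carried between steps; '≈' marks a value shown rounded to 6 d.p. or computed from one; I and e_prev carry over from the previous line; the table rounds u and y to 3 d.p., halves away from zero)
n=0: y=0, sp=-2, e=sp−y=-2; I=-2, D=e−e_prev=-2; u=1·(-2)+5/4·(-2)+0·(-2)=-4.5; next y=-3/5·0+1/2·(-4.5)=-2.25
n=1: y=-2.25, sp=-2, e=sp−y=0.25; I=-1.75, D=e−e_prev=2.25; u=1·0.25+5/4·(-1.75)+0·2.25=-1.9375; next y=-3/5·(-2.25)+1/2·(-1.9375)=0.38125
n=2: y=0.38125, sp=-2, e=sp−y=-2.38125; I=-4.13125, D=e−e_prev=-2.63125; u=1·(-2.38125)+5/4·(-4.13125)+0·(-2.63125)≈-7.545313; next y=-3/5·0.38125+1/2·(-7.545313)≈-4.001406
n=3: y≈-4.001406, sp=-2, e=sp−y≈2.001406; I≈-2.129844, D=e−e_prev≈4.382656; u=1·2.001406+5/4·(-2.129844)+0·4.382656≈-0.660898; next y=-3/5·(-4.001406)+1/2·(-0.660898)≈2.070395
n=4: y≈2.070395, sp=-2, e=sp−y≈-4.070395; I≈-6.200238, D=e−e_prev≈-6.071801; u=1·(-4.070395)+5/4·(-6.200238)+0·(-6.071801)≈-11.820692; next y=-3/5·2.070395+1/2·(-11.820692)≈-7.152583
n=5: y≈-7.152583, sp=-2, e=sp−y≈5.152583; I≈-1.047655, D=e−e_prev≈9.222977; u=1·5.152583+5/4·(-1.047655)+0·9.222977≈3.843014; next y=-3/5·(-7.152583)+1/2·3.843014≈6.213057
n=6: y≈6.213057, sp=5, e=sp−y≈-1.213057; I≈-2.260712, D=e−e_prev≈-6.365640; u=1·(-1.213057)+5/4·(-2.260712)+0·(-6.365640)≈-4.038947; next y=-3/5·6.213057+1/2·(-4.038947)≈-5.747307
n=7: y≈-5.747307, sp=5, e=sp−y≈10.747307; I≈8.486595, D=e−e_prev≈11.960364; u=1·10.747307+5/4·8.486595+0·11.960364≈21.355551; next y=-3/5·(-5.747307)+1/2·21.355551≈14.126160
n=8: y≈14.126160, sp=5, e=sp−y≈-9.126160; I≈-0.639565, D=e−e_prev≈-19.873467; u=1·(-9.126160)+5/4·(-0.639565)+0·(-19.873467)≈-9.925616; next y=-3/5·14.126160+1/2·(-9.925616)≈-13.438504
n=9: y≈-13.438504, sp=5, e=sp−y≈18.438504; I≈17.798939, D=e−e_prev≈27.564664; u=1·18.438504+5/4·17.798939+0·27.564664≈40.687178; next y=-3/5·(-13.438504)+1/2·40.687178≈28.406691
n=10: y≈28.406691, sp=5, e=sp−y≈-23.406691; I≈-5.607752, D=e−e_prev≈-41.845195; u=1·(-23.406691)+5/4·(-5.607752)+0·(-41.845195)≈-30.416382; next y=-3/5·28.406691+1/2·(-30.416382)≈-32.252206
n=11: y≈-32.252206, sp=5, e=sp−y≈37.252206; I≈31.644453, D=e−e_prev≈60.658897; u=1·37.252206+5/4·31.644453+0·60.658897≈76.807772; next y=-3/5·(-32.252206)+1/2·76.807772≈57.755210

0 -2 -4.500 0.000
1 -2 -1.938 -2.250
2 -2 -7.545 0.381
3 -2 -0.661 -4.001
4 -2 -11.821 2.070
5 -2 3.843 -7.153
6 5 -4.039 6.213
7 5 21.356 -5.747
8 5 -9.926 14.126
9 5 40.687 -13.439
10 5 -30.416 28.407
11 5 76.808 -32.252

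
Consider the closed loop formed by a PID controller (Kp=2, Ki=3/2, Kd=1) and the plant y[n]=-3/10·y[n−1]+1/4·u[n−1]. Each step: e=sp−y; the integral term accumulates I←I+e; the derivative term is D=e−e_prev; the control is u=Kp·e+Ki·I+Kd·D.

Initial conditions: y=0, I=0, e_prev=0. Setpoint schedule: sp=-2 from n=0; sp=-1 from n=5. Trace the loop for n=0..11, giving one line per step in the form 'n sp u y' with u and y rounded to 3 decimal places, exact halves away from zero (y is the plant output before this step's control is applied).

(exact arithmetic carried between steps; '≈' marks a value shown rounded to 6 d.p. or computed from one; I and e_prev carry over from the previous line; the table rounds u and y to 3 d.p., halves away from zero)
n=0: y=0, sp=-2, e=sp−y=-2; I=-2, D=e−e_prev=-2; u=2·(-2)+3/2·(-2)+1·(-2)=-9; next y=-3/10·0+1/4·(-9)=-2.25
n=1: y=-2.25, sp=-2, e=sp−y=0.25; I=-1.75, D=e−e_prev=2.25; u=2·0.25+3/2·(-1.75)+1·2.25=0.125; next y=-3/10·(-2.25)+1/4·0.125=0.70625
n=2: y=0.70625, sp=-2, e=sp−y=-2.70625; I=-4.45625, D=e−e_prev=-2.95625; u=2·(-2.70625)+3/2·(-4.45625)+1·(-2.95625)=-15.053125; next y=-3/10·0.70625+1/4·(-15.053125)≈-3.975156
n=3: y≈-3.975156, sp=-2, e=sp−y≈1.975156; I≈-2.481094, D=e−e_prev≈4.681406; u=2·1.975156+3/2·(-2.481094)+1·4.681406≈4.910078; next y=-3/10·(-3.975156)+1/4·4.910078≈2.420066
n=4: y≈2.420066, sp=-2, e=sp−y≈-4.420066; I≈-6.901160, D=e−e_prev≈-6.395223; u=2·(-4.420066)+3/2·(-6.901160)+1·(-6.395223)≈-25.587096; next y=-3/10·2.420066+1/4·(-25.587096)≈-7.122794
n=5: y≈-7.122794, sp=-1, e=sp−y≈6.122794; I≈-0.778366, D=e−e_prev≈10.542860; u=2·6.122794+3/2·(-0.778366)+1·10.542860≈21.620898; next y=-3/10·(-7.122794)+1/4·21.620898≈7.542063
n=6: y≈7.542063, sp=-1, e=sp−y≈-8.542063; I≈-9.320429, D=e−e_prev≈-14.664857; u=2·(-8.542063)+3/2·(-9.320429)+1·(-14.664857)≈-45.729626; next y=-3/10·7.542063+1/4·(-45.729626)≈-13.695025
n=7: y≈-13.695025, sp=-1, e=sp−y≈12.695025; I≈3.374596, D=e−e_prev≈21.237088; u=2·12.695025+3/2·3.374596+1·21.237088≈51.689033; next y=-3/10·(-13.695025)+1/4·51.689033≈17.030766
n=8: y≈17.030766, sp=-1, e=sp−y≈-18.030766; I≈-14.656170, D=e−e_prev≈-30.725791; u=2·(-18.030766)+3/2·(-14.656170)+1·(-30.725791)≈-88.771577; next y=-3/10·17.030766+1/4·(-88.771577)≈-27.302124
n=9: y≈-27.302124, sp=-1, e=sp−y≈26.302124; I≈11.645954, D=e−e_prev≈44.332890; u=2·26.302124+3/2·11.645954+1·44.332890≈114.406070; next y=-3/10·(-27.302124)+1/4·114.406070≈36.792155
n=10: y≈36.792155, sp=-1, e=sp−y≈-37.792155; I≈-26.146200, D=e−e_prev≈-64.094279; u=2·(-37.792155)+3/2·(-26.146200)+1·(-64.094279)≈-178.897888; next y=-3/10·36.792155+1/4·(-178.897888)≈-55.762118
n=11: y≈-55.762118, sp=-1, e=sp−y≈54.762118; I≈28.615918, D=e−e_prev≈92.554273; u=2·54.762118+3/2·28.615918+1·92.554273≈245.002387; next y=-3/10·(-55.762118)+1/4·245.002387≈77.979232

0 -2 -9.000 0.000
1 -2 0.125 -2.250
2 -2 -15.053 0.706
3 -2 4.910 -3.975
4 -2 -25.587 2.420
5 -1 21.621 -7.123
6 -1 -45.730 7.542
7 -1 51.689 -13.695
8 -1 -88.772 17.031
9 -1 114.406 -27.302
10 -1 -178.898 36.792
11 -1 245.002 -55.762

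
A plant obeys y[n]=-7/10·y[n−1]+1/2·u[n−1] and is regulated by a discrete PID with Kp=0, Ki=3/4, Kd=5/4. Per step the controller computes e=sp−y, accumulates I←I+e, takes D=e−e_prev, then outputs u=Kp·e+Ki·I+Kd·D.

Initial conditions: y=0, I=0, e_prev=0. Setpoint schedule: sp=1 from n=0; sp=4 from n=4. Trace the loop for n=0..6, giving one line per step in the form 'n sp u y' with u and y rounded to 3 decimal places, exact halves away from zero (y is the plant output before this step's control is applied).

(exact arithmetic carried between steps; '≈' marks a value shown rounded to 6 d.p. or computed from one; I and e_prev carry over from the previous line; the table rounds u and y to 3 d.p., halves away from zero)
n=0: y=0, sp=1, e=sp−y=1; I=1, D=e−e_prev=1; u=0·1+3/4·1+5/4·1=2; next y=-7/10·0+1/2·2=1
n=1: y=1, sp=1, e=sp−y=0; I=1, D=e−e_prev=-1; u=0·0+3/4·1+5/4·(-1)=-0.5; next y=-7/10·1+1/2·(-0.5)=-0.95
n=2: y=-0.95, sp=1, e=sp−y=1.95; I=2.95, D=e−e_prev=1.95; u=0·1.95+3/4·2.95+5/4·1.95=4.65; next y=-7/10·(-0.95)+1/2·4.65=2.99
n=3: y=2.99, sp=1, e=sp−y=-1.99; I=0.96, D=e−e_prev=-3.94; u=0·(-1.99)+3/4·0.96+5/4·(-3.94)=-4.205; next y=-7/10·2.99+1/2·(-4.205)=-4.1955
n=4: y=-4.1955, sp=4, e=sp−y=8.1955; I=9.1555, D=e−e_prev=10.1855; u=0·8.1955+3/4·9.1555+5/4·10.1855=19.5985; next y=-7/10·(-4.1955)+1/2·19.5985=12.7361
n=5: y=12.7361, sp=4, e=sp−y=-8.7361; I=0.4194, D=e−e_prev=-16.9316; u=0·(-8.7361)+3/4·0.4194+5/4·(-16.9316)=-20.84995; next y=-7/10·12.7361+1/2·(-20.84995)=-19.340245
n=6: y=-19.340245, sp=4, e=sp−y=23.340245; I=23.759645, D=e−e_prev=32.076345; u=0·23.340245+3/4·23.759645+5/4·32.076345=57.915165; next y=-7/10·(-19.340245)+1/2·57.915165=42.495754

0 1 2.000 0.000
1 1 -0.500 1.000
2 1 4.650 -0.950
3 1 -4.205 2.990
4 4 19.599 -4.196
5 4 -20.850 12.736
6 4 57.915 -19.340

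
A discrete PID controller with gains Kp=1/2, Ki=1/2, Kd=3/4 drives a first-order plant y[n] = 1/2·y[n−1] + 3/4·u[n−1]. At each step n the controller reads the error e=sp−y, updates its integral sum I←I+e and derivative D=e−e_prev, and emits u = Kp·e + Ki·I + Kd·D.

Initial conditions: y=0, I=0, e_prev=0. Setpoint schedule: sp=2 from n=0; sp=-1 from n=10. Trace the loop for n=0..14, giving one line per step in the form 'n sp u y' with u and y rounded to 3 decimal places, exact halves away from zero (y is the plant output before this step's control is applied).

0 2 3.500 0.000
1 2 -1.594 2.625
2 2 4.451 0.117
3 2 -2.228 3.397
4 2 5.430 0.028
5 2 -3.214 4.086
6 2 6.581 -0.367
7 2 -4.534 4.752
8 2 8.038 -1.025
9 2 -6.228 5.516
10 -1 4.671 -1.913
11 -1 -5.999 2.546
12 -1 5.674 -3.226
13 -1 -7.812 2.643
14 -1 7.334 -4.538

(exact arithmetic carried between steps; '≈' marks a value shown rounded to 6 d.p. or computed from one; I and e_prev carry over from the previous line; the table rounds u and y to 3 d.p., halves away from zero)
n=0: y=0, sp=2, e=sp−y=2; I=2, D=e−e_prev=2; u=1/2·2+1/2·2+3/4·2=3.5; next y=1/2·0+3/4·3.5=2.625
n=1: y=2.625, sp=2, e=sp−y=-0.625; I=1.375, D=e−e_prev=-2.625; u=1/2·(-0.625)+1/2·1.375+3/4·(-2.625)=-1.59375; next y=1/2·2.625+3/4·(-1.59375)≈0.117188
n=2: y≈0.117188, sp=2, e=sp−y≈1.882813; I≈3.257813, D=e−e_prev≈2.507813; u=1/2·1.882813+1/2·3.257813+3/4·2.507813≈4.451172; next y=1/2·0.117188+3/4·4.451172≈3.396973
n=3: y≈3.396973, sp=2, e=sp−y≈-1.396973; I≈1.860840, D=e−e_prev≈-3.279785; u=1/2·(-1.396973)+1/2·1.860840+3/4·(-3.279785)≈-2.227905; next y=1/2·3.396973+3/4·(-2.227905)≈0.027557
n=4: y≈0.027557, sp=2, e=sp−y≈1.972443; I≈3.833282, D=e−e_prev≈3.369415; u=1/2·1.972443+1/2·3.833282+3/4·3.369415≈5.429924; next y=1/2·0.027557+3/4·5.429924≈4.086222
n=5: y≈4.086222, sp=2, e=sp−y≈-2.086222; I≈1.747061, D=e−e_prev≈-4.058664; u=1/2·(-2.086222)+1/2·1.747061+3/4·(-4.058664)≈-3.213579; next y=1/2·4.086222+3/4·(-3.213579)≈-0.367073
n=6: y≈-0.367073, sp=2, e=sp−y≈2.367073; I≈4.114134, D=e−e_prev≈4.453295; u=1/2·2.367073+1/2·4.114134+3/4·4.453295≈6.580575; next y=1/2·(-0.367073)+3/4·6.580575≈4.751894
n=7: y≈4.751894, sp=2, e=sp−y≈-2.751894; I≈1.362240, D=e−e_prev≈-5.118968; u=1/2·(-2.751894)+1/2·1.362240+3/4·(-5.118968)≈-4.534053; next y=1/2·4.751894+3/4·(-4.534053)≈-1.024593
n=8: y≈-1.024593, sp=2, e=sp−y≈3.024593; I≈4.386832, D=e−e_prev≈5.776487; u=1/2·3.024593+1/2·4.386832+3/4·5.776487≈8.038078; next y=1/2·(-1.024593)+3/4·8.038078≈5.516262
n=9: y≈5.516262, sp=2, e=sp−y≈-3.516262; I≈0.870570, D=e−e_prev≈-6.540855; u=1/2·(-3.516262)+1/2·0.870570+3/4·(-6.540855)≈-6.228487; next y=1/2·5.516262+3/4·(-6.228487)≈-1.913234
n=10: y≈-1.913234, sp=-1, e=sp−y≈0.913234; I≈1.783804, D=e−e_prev≈4.429496; u=1/2·0.913234+1/2·1.783804+3/4·4.429496≈4.670641; next y=1/2·(-1.913234)+3/4·4.670641≈2.546364
n=11: y≈2.546364, sp=-1, e=sp−y≈-3.546364; I≈-1.762560, D=e−e_prev≈-4.459598; u=1/2·(-3.546364)+1/2·(-1.762560)+3/4·(-4.459598)≈-5.999160; next y=1/2·2.546364+3/4·(-5.999160)≈-3.226188
n=12: y≈-3.226188, sp=-1, e=sp−y≈2.226188; I≈0.463629, D=e−e_prev≈5.772552; u=1/2·2.226188+1/2·0.463629+3/4·5.772552≈5.674323; next y=1/2·(-3.226188)+3/4·5.674323≈2.642648
n=13: y≈2.642648, sp=-1, e=sp−y≈-3.642648; I≈-3.179019, D=e−e_prev≈-5.868836; u=1/2·(-3.642648)+1/2·(-3.179019)+3/4·(-5.868836)≈-7.812461; next y=1/2·2.642648+3/4·(-7.812461)≈-4.538022
n=14: y≈-4.538022, sp=-1, e=sp−y≈3.538022; I≈0.359002, D=e−e_prev≈7.180669; u=1/2·3.538022+1/2·0.359002+3/4·7.180669≈7.334014; next y=1/2·(-4.538022)+3/4·7.334014≈3.231500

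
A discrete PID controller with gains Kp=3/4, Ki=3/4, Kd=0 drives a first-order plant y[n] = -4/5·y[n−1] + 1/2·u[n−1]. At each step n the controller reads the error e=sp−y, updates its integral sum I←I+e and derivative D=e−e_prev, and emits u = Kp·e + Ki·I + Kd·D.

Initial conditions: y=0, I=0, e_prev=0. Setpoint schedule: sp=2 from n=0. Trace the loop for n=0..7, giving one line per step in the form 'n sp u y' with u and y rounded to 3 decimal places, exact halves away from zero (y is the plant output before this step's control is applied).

0 2 3.000 0.000
1 2 2.250 1.500
2 2 4.988 -0.075
3 2 2.601 2.554
4 2 7.130 -0.743
5 2 1.834 4.159
6 2 10.069 -2.410
7 2 -0.683 6.963

(exact arithmetic carried between steps; '≈' marks a value shown rounded to 6 d.p. or computed from one; I and e_prev carry over from the previous line; the table rounds u and y to 3 d.p., halves away from zero)
n=0: y=0, sp=2, e=sp−y=2; I=2, D=e−e_prev=2; u=3/4·2+3/4·2+0·2=3; next y=-4/5·0+1/2·3=1.5
n=1: y=1.5, sp=2, e=sp−y=0.5; I=2.5, D=e−e_prev=-1.5; u=3/4·0.5+3/4·2.5+0·(-1.5)=2.25; next y=-4/5·1.5+1/2·2.25=-0.075
n=2: y=-0.075, sp=2, e=sp−y=2.075; I=4.575, D=e−e_prev=1.575; u=3/4·2.075+3/4·4.575+0·1.575=4.9875; next y=-4/5·(-0.075)+1/2·4.9875=2.55375
n=3: y=2.55375, sp=2, e=sp−y=-0.55375; I=4.02125, D=e−e_prev=-2.62875; u=3/4·(-0.55375)+3/4·4.02125+0·(-2.62875)=2.600625; next y=-4/5·2.55375+1/2·2.600625≈-0.742688
n=4: y≈-0.742688, sp=2, e=sp−y≈2.742688; I≈6.763938, D=e−e_prev≈3.296438; u=3/4·2.742688+3/4·6.763938+0·3.296438≈7.129969; next y=-4/5·(-0.742688)+1/2·7.129969≈4.159134
n=5: y≈4.159134, sp=2, e=sp−y≈-2.159134; I≈4.604803, D=e−e_prev≈-4.901822; u=3/4·(-2.159134)+3/4·4.604803+0·(-4.901822)≈1.834252; next y=-4/5·4.159134+1/2·1.834252≈-2.410182
n=6: y≈-2.410182, sp=2, e=sp−y≈4.410182; I≈9.014985, D=e−e_prev≈6.569316; u=3/4·4.410182+3/4·9.014985+0·6.569316≈10.068875; next y=-4/5·(-2.410182)+1/2·10.068875≈6.962583
n=7: y≈6.962583, sp=2, e=sp−y≈-4.962583; I≈4.052402, D=e−e_prev≈-9.372765; u=3/4·(-4.962583)+3/4·4.052402+0·(-9.372765)≈-0.682636; next y=-4/5·6.962583+1/2·(-0.682636)≈-5.911384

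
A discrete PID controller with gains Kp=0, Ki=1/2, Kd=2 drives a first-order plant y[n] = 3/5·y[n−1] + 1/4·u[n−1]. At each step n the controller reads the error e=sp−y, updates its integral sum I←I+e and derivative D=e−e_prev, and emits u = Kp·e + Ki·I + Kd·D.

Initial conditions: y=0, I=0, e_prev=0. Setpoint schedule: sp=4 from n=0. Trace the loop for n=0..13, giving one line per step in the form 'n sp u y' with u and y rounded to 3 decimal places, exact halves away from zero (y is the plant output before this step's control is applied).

0 4 10.000 0.000
1 4 -2.250 2.500
2 4 7.406 0.938
3 4 2.121 2.414
4 4 6.956 1.979
5 4 4.727 2.926
6 4 7.130 2.937
7 4 6.165 3.545
8 4 7.300 3.668
9 4 6.818 4.026
10 4 7.285 4.120
11 4 6.980 4.293
12 4 7.111 4.321
13 4 6.882 4.370

(exact arithmetic carried between steps; '≈' marks a value shown rounded to 6 d.p. or computed from one; I and e_prev carry over from the previous line; the table rounds u and y to 3 d.p., halves away from zero)
n=0: y=0, sp=4, e=sp−y=4; I=4, D=e−e_prev=4; u=0·4+1/2·4+2·4=10; next y=3/5·0+1/4·10=2.5
n=1: y=2.5, sp=4, e=sp−y=1.5; I=5.5, D=e−e_prev=-2.5; u=0·1.5+1/2·5.5+2·(-2.5)=-2.25; next y=3/5·2.5+1/4·(-2.25)=0.9375
n=2: y=0.9375, sp=4, e=sp−y=3.0625; I=8.5625, D=e−e_prev=1.5625; u=0·3.0625+1/2·8.5625+2·1.5625=7.40625; next y=3/5·0.9375+1/4·7.40625≈2.414063
n=3: y≈2.414063, sp=4, e=sp−y≈1.585938; I≈10.148438, D=e−e_prev≈-1.476563; u=0·1.585938+1/2·10.148438+2·(-1.476563)≈2.121094; next y=3/5·2.414063+1/4·2.121094≈1.978711
n=4: y≈1.978711, sp=4, e=sp−y≈2.021289; I≈12.169727, D=e−e_prev≈0.435352; u=0·2.021289+1/2·12.169727+2·0.435352≈6.955566; next y=3/5·1.978711+1/4·6.955566≈2.926118
n=5: y≈2.926118, sp=4, e=sp−y≈1.073882; I≈13.243608, D=e−e_prev≈-0.947407; u=0·1.073882+1/2·13.243608+2·(-0.947407)≈4.726990; next y=3/5·2.926118+1/4·4.726990≈2.937418
n=6: y≈2.937418, sp=4, e=sp−y≈1.062582; I≈14.306190, D=e−e_prev≈-0.011300; u=0·1.062582+1/2·14.306190+2·(-0.011300)≈7.130495; next y=3/5·2.937418+1/4·7.130495≈3.545075
n=7: y≈3.545075, sp=4, e=sp−y≈0.454925; I≈14.761115, D=e−e_prev≈-0.607656; u=0·0.454925+1/2·14.761115+2·(-0.607656)≈6.165245; next y=3/5·3.545075+1/4·6.165245≈3.668356
n=8: y≈3.668356, sp=4, e=sp−y≈0.331644; I≈15.092759, D=e−e_prev≈-0.123281; u=0·0.331644+1/2·15.092759+2·(-0.123281)≈7.299817; next y=3/5·3.668356+1/4·7.299817≈4.025968
n=9: y≈4.025968, sp=4, e=sp−y≈-0.025968; I≈15.066791, D=e−e_prev≈-0.357612; u=0·(-0.025968)+1/2·15.066791+2·(-0.357612)≈6.818172; next y=3/5·4.025968+1/4·6.818172≈4.120124
n=10: y≈4.120124, sp=4, e=sp−y≈-0.120124; I≈14.946668, D=e−e_prev≈-0.094156; u=0·(-0.120124)+1/2·14.946668+2·(-0.094156)≈7.285022; next y=3/5·4.120124+1/4·7.285022≈4.293330
n=11: y≈4.293330, sp=4, e=sp−y≈-0.293330; I≈14.653338, D=e−e_prev≈-0.173206; u=0·(-0.293330)+1/2·14.653338+2·(-0.173206)≈6.980257; next y=3/5·4.293330+1/4·6.980257≈4.321062
n=12: y≈4.321062, sp=4, e=sp−y≈-0.321062; I≈14.332276, D=e−e_prev≈-0.027732; u=0·(-0.321062)+1/2·14.332276+2·(-0.027732)≈7.110673; next y=3/5·4.321062+1/4·7.110673≈4.370306
n=13: y≈4.370306, sp=4, e=sp−y≈-0.370306; I≈13.961970, D=e−e_prev≈-0.049243; u=0·(-0.370306)+1/2·13.961970+2·(-0.049243)≈6.882498; next y=3/5·4.370306+1/4·6.882498≈4.342808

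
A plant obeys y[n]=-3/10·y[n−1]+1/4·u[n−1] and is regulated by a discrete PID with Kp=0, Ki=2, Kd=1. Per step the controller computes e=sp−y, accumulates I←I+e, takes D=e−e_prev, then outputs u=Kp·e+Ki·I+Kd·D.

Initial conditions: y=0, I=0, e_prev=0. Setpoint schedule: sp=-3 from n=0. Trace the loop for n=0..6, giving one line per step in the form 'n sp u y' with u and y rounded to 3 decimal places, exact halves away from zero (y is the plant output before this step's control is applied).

(exact arithmetic carried between steps; '≈' marks a value shown rounded to 6 d.p. or computed from one; I and e_prev carry over from the previous line; the table rounds u and y to 3 d.p., halves away from zero)
n=0: y=0, sp=-3, e=sp−y=-3; I=-3, D=e−e_prev=-3; u=0·(-3)+2·(-3)+1·(-3)=-9; next y=-3/10·0+1/4·(-9)=-2.25
n=1: y=-2.25, sp=-3, e=sp−y=-0.75; I=-3.75, D=e−e_prev=2.25; u=0·(-0.75)+2·(-3.75)+1·2.25=-5.25; next y=-3/10·(-2.25)+1/4·(-5.25)=-0.6375
n=2: y=-0.6375, sp=-3, e=sp−y=-2.3625; I=-6.1125, D=e−e_prev=-1.6125; u=0·(-2.3625)+2·(-6.1125)+1·(-1.6125)=-13.8375; next y=-3/10·(-0.6375)+1/4·(-13.8375)=-3.268125
n=3: y=-3.268125, sp=-3, e=sp−y=0.268125; I=-5.844375, D=e−e_prev=2.630625; u=0·0.268125+2·(-5.844375)+1·2.630625=-9.058125; next y=-3/10·(-3.268125)+1/4·(-9.058125)≈-1.284094
n=4: y≈-1.284094, sp=-3, e=sp−y≈-1.715906; I≈-7.560281, D=e−e_prev≈-1.984031; u=0·(-1.715906)+2·(-7.560281)+1·(-1.984031)≈-17.104594; next y=-3/10·(-1.284094)+1/4·(-17.104594)≈-3.890920
n=5: y≈-3.890920, sp=-3, e=sp−y≈0.890920; I≈-6.669361, D=e−e_prev≈2.606827; u=0·0.890920+2·(-6.669361)+1·2.606827≈-10.731895; next y=-3/10·(-3.890920)+1/4·(-10.731895)≈-1.515698
n=6: y≈-1.515698, sp=-3, e=sp−y≈-1.484302; I≈-8.153663, D=e−e_prev≈-2.375223; u=0·(-1.484302)+2·(-8.153663)+1·(-2.375223)≈-18.682549; next y=-3/10·(-1.515698)+1/4·(-18.682549)≈-4.215928

0 -3 -9.000 0.000
1 -3 -5.250 -2.250
2 -3 -13.838 -0.638
3 -3 -9.058 -3.268
4 -3 -17.105 -1.284
5 -3 -10.732 -3.891
6 -3 -18.683 -1.516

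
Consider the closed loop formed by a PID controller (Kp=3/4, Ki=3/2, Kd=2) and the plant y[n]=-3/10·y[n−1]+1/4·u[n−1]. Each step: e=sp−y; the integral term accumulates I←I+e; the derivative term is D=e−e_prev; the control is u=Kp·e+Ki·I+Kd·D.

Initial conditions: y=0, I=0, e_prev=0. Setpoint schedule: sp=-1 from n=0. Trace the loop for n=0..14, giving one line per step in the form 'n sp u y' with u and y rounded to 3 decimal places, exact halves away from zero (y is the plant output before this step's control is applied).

0 -1 -4.250 0.000
1 -1 0.766 -1.063
2 -1 -7.949 0.510
3 -1 4.196 -2.140
4 -1 -15.678 1.691
5 -1 13.949 -4.427
6 -1 -32.426 4.815
7 -1 38.393 -9.551
8 -1 -71.075 12.464
9 -1 97.137 -21.508
10 -1 -162.083 30.737
11 -1 236.834 -49.742
12 -1 -377.470 74.131
13 -1 568.216 -116.607
14 -1 -887.832 177.036

(exact arithmetic carried between steps; '≈' marks a value shown rounded to 6 d.p. or computed from one; I and e_prev carry over from the previous line; the table rounds u and y to 3 d.p., halves away from zero)
n=0: y=0, sp=-1, e=sp−y=-1; I=-1, D=e−e_prev=-1; u=3/4·(-1)+3/2·(-1)+2·(-1)=-4.25; next y=-3/10·0+1/4·(-4.25)=-1.0625
n=1: y=-1.0625, sp=-1, e=sp−y=0.0625; I=-0.9375, D=e−e_prev=1.0625; u=3/4·0.0625+3/2·(-0.9375)+2·1.0625=0.765625; next y=-3/10·(-1.0625)+1/4·0.765625≈0.510156
n=2: y≈0.510156, sp=-1, e=sp−y≈-1.510156; I≈-2.447656, D=e−e_prev≈-1.572656; u=3/4·(-1.510156)+3/2·(-2.447656)+2·(-1.572656)≈-7.949414; next y=-3/10·0.510156+1/4·(-7.949414)≈-2.140400
n=3: y≈-2.140400, sp=-1, e=sp−y≈1.140400; I≈-1.307256, D=e−e_prev≈2.650557; u=3/4·1.140400+3/2·(-1.307256)+2·2.650557≈4.195530; next y=-3/10·(-2.140400)+1/4·4.195530≈1.691003
n=4: y≈1.691003, sp=-1, e=sp−y≈-2.691003; I≈-3.998258, D=e−e_prev≈-3.831403; u=3/4·(-2.691003)+3/2·(-3.998258)+2·(-3.831403)≈-15.678445; next y=-3/10·1.691003+1/4·(-15.678445)≈-4.426912
n=5: y≈-4.426912, sp=-1, e=sp−y≈3.426912; I≈-0.571346, D=e−e_prev≈6.117915; u=3/4·3.426912+3/2·(-0.571346)+2·6.117915≈13.948994; next y=-3/10·(-4.426912)+1/4·13.948994≈4.815322
n=6: y≈4.815322, sp=-1, e=sp−y≈-5.815322; I≈-6.386668, D=e−e_prev≈-9.242234; u=3/4·(-5.815322)+3/2·(-6.386668)+2·(-9.242234)≈-32.425963; next y=-3/10·4.815322+1/4·(-32.425963)≈-9.551087
n=7: y≈-9.551087, sp=-1, e=sp−y≈8.551087; I≈2.164419, D=e−e_prev≈14.366410; u=3/4·8.551087+3/2·2.164419+2·14.366410≈38.392763; next y=-3/10·(-9.551087)+1/4·38.392763≈12.463517
n=8: y≈12.463517, sp=-1, e=sp−y≈-13.463517; I≈-11.299098, D=e−e_prev≈-22.014604; u=3/4·(-13.463517)+3/2·(-11.299098)+2·(-22.014604)≈-71.075493; next y=-3/10·12.463517+1/4·(-71.075493)≈-21.507928
n=9: y≈-21.507928, sp=-1, e=sp−y≈20.507928; I≈9.208830, D=e−e_prev≈33.971445; u=3/4·20.507928+3/2·9.208830+2·33.971445≈97.137083; next y=-3/10·(-21.507928)+1/4·97.137083≈30.736649
n=10: y≈30.736649, sp=-1, e=sp−y≈-31.736649; I≈-22.527819, D=e−e_prev≈-52.244578; u=3/4·(-31.736649)+3/2·(-22.527819)+2·(-52.244578)≈-162.083370; next y=-3/10·30.736649+1/4·(-162.083370)≈-49.741837
n=11: y≈-49.741837, sp=-1, e=sp−y≈48.741837; I≈26.214019, D=e−e_prev≈80.478487; u=3/4·48.741837+3/2·26.214019+2·80.478487≈236.834379; next y=-3/10·(-49.741837)+1/4·236.834379≈74.131146
n=12: y≈74.131146, sp=-1, e=sp−y≈-75.131146; I≈-48.917127, D=e−e_prev≈-123.872983; u=3/4·(-75.131146)+3/2·(-48.917127)+2·(-123.872983)≈-377.470017; next y=-3/10·74.131146+1/4·(-377.470017)≈-116.606848
n=13: y≈-116.606848, sp=-1, e=sp−y≈115.606848; I≈66.689721, D=e−e_prev≈190.737994; u=3/4·115.606848+3/2·66.689721+2·190.737994≈568.215705; next y=-3/10·(-116.606848)+1/4·568.215705≈177.035981
n=14: y≈177.035981, sp=-1, e=sp−y≈-178.035981; I≈-111.346260, D=e−e_prev≈-293.642829; u=3/4·(-178.035981)+3/2·(-111.346260)+2·(-293.642829)≈-887.832033; next y=-3/10·177.035981+1/4·(-887.832033)≈-275.068802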